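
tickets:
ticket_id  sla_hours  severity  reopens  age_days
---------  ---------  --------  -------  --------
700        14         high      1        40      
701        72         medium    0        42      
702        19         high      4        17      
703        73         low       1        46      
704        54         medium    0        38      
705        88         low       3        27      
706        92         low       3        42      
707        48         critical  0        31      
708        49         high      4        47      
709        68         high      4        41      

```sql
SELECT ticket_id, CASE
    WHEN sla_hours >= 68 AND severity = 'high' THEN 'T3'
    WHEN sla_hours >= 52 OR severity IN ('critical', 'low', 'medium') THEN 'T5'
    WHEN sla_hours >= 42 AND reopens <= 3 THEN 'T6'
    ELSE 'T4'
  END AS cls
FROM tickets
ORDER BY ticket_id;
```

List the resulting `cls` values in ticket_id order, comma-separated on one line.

T4, T5, T4, T5, T5, T5, T5, T5, T4, T3

ticket_id=700: ELSE → T4
ticket_id=701: sla_hours >= 52 OR severity IN ('critical', 'low', 'medium') → T5
ticket_id=702: ELSE → T4
ticket_id=703: sla_hours >= 52 OR severity IN ('critical', 'low', 'medium') → T5
ticket_id=704: sla_hours >= 52 OR severity IN ('critical', 'low', 'medium') → T5
ticket_id=705: sla_hours >= 52 OR severity IN ('critical', 'low', 'medium') → T5
ticket_id=706: sla_hours >= 52 OR severity IN ('critical', 'low', 'medium') → T5
ticket_id=707: sla_hours >= 52 OR severity IN ('critical', 'low', 'medium') → T5
ticket_id=708: ELSE → T4
ticket_id=709: sla_hours >= 68 AND severity = 'high' → T3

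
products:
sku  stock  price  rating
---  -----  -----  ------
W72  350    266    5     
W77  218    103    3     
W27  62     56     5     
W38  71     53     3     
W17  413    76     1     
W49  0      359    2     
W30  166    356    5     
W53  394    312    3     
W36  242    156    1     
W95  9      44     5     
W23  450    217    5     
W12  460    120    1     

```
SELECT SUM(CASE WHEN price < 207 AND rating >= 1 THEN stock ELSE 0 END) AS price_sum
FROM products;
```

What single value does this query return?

1475

sku=W72: ✗
sku=W77: ✓ → 218
sku=W27: ✓ → 62
sku=W38: ✓ → 71
sku=W17: ✓ → 413
sku=W49: ✗
sku=W30: ✗
sku=W53: ✗
sku=W36: ✓ → 242
sku=W95: ✓ → 9
sku=W23: ✗
sku=W12: ✓ → 460
price_sum = 218 + 62 + 71 + 413 + 242 + 9 + 460 = 1475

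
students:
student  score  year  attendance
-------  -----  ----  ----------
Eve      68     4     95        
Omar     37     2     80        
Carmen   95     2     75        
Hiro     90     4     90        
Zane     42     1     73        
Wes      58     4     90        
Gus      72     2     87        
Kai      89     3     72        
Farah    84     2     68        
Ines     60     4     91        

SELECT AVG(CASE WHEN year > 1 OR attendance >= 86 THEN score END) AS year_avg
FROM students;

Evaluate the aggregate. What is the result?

student=Eve: ✓ → 68
student=Omar: ✓ → 37
student=Carmen: ✓ → 95
student=Hiro: ✓ → 90
student=Zane: ✗
student=Wes: ✓ → 58
student=Gus: ✓ → 72
student=Kai: ✓ → 89
student=Farah: ✓ → 84
student=Ines: ✓ → 60
year_avg = (68 + 37 + 95 + 90 + 58 + 72 + 89 + 84 + 60) / 9 = 72.5555555556

72.5555555556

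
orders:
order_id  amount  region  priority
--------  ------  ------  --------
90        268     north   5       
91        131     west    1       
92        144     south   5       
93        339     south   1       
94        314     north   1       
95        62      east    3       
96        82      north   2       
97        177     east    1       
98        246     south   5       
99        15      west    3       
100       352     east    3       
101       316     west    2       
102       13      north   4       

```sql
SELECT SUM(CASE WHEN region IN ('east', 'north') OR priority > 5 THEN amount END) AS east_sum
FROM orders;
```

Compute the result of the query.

order_id=90: ✓ → 268
order_id=91: ✗
order_id=92: ✗
order_id=93: ✗
order_id=94: ✓ → 314
order_id=95: ✓ → 62
order_id=96: ✓ → 82
order_id=97: ✓ → 177
order_id=98: ✗
order_id=99: ✗
order_id=100: ✓ → 352
order_id=101: ✗
order_id=102: ✓ → 13
east_sum = 268 + 314 + 62 + 82 + 177 + 352 + 13 = 1268

1268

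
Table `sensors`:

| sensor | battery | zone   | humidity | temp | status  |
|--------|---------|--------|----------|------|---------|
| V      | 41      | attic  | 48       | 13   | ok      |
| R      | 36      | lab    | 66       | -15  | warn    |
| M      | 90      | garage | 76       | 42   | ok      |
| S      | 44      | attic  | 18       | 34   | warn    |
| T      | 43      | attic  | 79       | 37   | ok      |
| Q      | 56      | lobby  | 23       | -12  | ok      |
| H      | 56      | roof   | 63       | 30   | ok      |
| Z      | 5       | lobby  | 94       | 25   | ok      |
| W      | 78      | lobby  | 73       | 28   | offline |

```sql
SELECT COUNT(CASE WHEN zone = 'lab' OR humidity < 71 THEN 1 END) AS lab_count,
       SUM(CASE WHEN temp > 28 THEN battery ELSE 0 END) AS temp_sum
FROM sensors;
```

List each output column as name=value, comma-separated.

lab_count=5, temp_sum=233

[lab_count: zone = 'lab' OR humidity < 71]
sensor=V: ✓ → 1
sensor=R: ✓ → 1
sensor=M: ✗
sensor=S: ✓ → 1
sensor=T: ✗
sensor=Q: ✓ → 1
sensor=H: ✓ → 1
sensor=Z: ✗
sensor=W: ✗
lab_count = COUNT(1, 1, 1, 1, 1) = 5
—
[temp_sum: temp > 28]
sensor=V: ✗
sensor=R: ✗
sensor=M: ✓ → 90
sensor=S: ✓ → 44
sensor=T: ✓ → 43
sensor=Q: ✗
sensor=H: ✓ → 56
sensor=Z: ✗
sensor=W: ✗
temp_sum = 90 + 44 + 43 + 56 = 233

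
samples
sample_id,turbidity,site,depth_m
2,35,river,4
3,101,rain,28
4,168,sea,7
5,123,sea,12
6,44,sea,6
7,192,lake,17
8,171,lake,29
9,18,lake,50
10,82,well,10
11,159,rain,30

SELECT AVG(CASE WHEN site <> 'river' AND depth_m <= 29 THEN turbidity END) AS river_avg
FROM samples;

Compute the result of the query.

125.8571428571

sample_id=2: ✗
sample_id=3: ✓ → 101
sample_id=4: ✓ → 168
sample_id=5: ✓ → 123
sample_id=6: ✓ → 44
sample_id=7: ✓ → 192
sample_id=8: ✓ → 171
sample_id=9: ✗
sample_id=10: ✓ → 82
sample_id=11: ✗
river_avg = (101 + 168 + 123 + 44 + 192 + 171 + 82) / 7 = 125.8571428571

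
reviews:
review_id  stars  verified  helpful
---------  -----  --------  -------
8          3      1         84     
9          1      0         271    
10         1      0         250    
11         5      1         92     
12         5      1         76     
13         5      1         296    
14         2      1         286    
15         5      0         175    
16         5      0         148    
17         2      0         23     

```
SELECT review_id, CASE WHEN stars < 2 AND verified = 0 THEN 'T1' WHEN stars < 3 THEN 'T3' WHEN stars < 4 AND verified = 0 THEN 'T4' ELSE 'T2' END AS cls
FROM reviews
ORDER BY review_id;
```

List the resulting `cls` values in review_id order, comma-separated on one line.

review_id=8: ELSE → T2
review_id=9: stars < 2 AND verified = 0 → T1
review_id=10: stars < 2 AND verified = 0 → T1
review_id=11: ELSE → T2
review_id=12: ELSE → T2
review_id=13: ELSE → T2
review_id=14: stars < 3 → T3
review_id=15: ELSE → T2
review_id=16: ELSE → T2
review_id=17: stars < 3 → T3

T2, T1, T1, T2, T2, T2, T3, T2, T2, T3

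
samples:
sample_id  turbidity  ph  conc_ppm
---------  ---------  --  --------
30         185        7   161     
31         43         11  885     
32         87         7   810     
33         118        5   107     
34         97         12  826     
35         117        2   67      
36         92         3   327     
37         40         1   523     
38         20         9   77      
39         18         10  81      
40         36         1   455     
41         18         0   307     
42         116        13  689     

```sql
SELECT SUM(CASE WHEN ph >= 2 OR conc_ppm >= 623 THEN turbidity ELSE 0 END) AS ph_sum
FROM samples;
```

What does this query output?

sample_id=30: ✓ → 185
sample_id=31: ✓ → 43
sample_id=32: ✓ → 87
sample_id=33: ✓ → 118
sample_id=34: ✓ → 97
sample_id=35: ✓ → 117
sample_id=36: ✓ → 92
sample_id=37: ✗
sample_id=38: ✓ → 20
sample_id=39: ✓ → 18
sample_id=40: ✗
sample_id=41: ✗
sample_id=42: ✓ → 116
ph_sum = 185 + 43 + 87 + 118 + 97 + 117 + 92 + 20 + 18 + 116 = 893

893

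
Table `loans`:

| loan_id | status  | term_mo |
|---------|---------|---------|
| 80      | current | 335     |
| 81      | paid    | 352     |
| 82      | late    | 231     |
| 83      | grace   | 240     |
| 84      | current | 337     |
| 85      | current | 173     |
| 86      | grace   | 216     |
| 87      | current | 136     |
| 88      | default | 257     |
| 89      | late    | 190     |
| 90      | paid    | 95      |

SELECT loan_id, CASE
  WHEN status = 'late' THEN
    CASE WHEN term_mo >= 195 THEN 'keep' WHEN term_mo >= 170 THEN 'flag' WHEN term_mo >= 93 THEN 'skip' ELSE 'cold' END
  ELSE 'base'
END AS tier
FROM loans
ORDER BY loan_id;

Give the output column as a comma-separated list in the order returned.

base, base, keep, base, base, base, base, base, base, flag, base

loan_id=80: status='current' → outer ELSE → base
loan_id=81: status='paid' → outer ELSE → base
loan_id=82: status='late' → inner[term_mo >= 195] → keep
loan_id=83: status='grace' → outer ELSE → base
loan_id=84: status='current' → outer ELSE → base
loan_id=85: status='current' → outer ELSE → base
loan_id=86: status='grace' → outer ELSE → base
loan_id=87: status='current' → outer ELSE → base
loan_id=88: status='default' → outer ELSE → base
loan_id=89: status='late' → inner[term_mo >= 170] → flag
loan_id=90: status='paid' → outer ELSE → base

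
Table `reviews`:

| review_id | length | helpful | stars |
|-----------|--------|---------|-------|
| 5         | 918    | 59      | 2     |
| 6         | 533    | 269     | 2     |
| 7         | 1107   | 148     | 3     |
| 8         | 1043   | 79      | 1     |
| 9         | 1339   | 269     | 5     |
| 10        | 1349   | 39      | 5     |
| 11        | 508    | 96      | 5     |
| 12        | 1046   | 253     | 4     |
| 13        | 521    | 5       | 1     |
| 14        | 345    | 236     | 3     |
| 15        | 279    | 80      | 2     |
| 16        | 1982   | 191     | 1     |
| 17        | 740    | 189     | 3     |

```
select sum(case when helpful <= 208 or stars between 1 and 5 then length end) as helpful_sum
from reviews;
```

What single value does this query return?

11710

review_id=5: ✓ → 918
review_id=6: ✓ → 533
review_id=7: ✓ → 1107
review_id=8: ✓ → 1043
review_id=9: ✓ → 1339
review_id=10: ✓ → 1349
review_id=11: ✓ → 508
review_id=12: ✓ → 1046
review_id=13: ✓ → 521
review_id=14: ✓ → 345
review_id=15: ✓ → 279
review_id=16: ✓ → 1982
review_id=17: ✓ → 740
helpful_sum = 918 + 533 + 1107 + 1043 + 1339 + 1349 + 508 + 1046 + 521 + 345 + 279 + 1982 + 740 = 11710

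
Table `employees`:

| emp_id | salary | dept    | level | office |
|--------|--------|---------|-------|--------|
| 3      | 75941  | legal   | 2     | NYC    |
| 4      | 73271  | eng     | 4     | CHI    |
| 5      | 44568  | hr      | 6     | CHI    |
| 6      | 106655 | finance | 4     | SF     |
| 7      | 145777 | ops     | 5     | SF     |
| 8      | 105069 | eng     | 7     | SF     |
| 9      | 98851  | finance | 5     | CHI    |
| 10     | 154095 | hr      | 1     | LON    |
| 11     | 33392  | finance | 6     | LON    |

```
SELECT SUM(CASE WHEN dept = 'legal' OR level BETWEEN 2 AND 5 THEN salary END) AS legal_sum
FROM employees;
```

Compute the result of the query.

emp_id=3: ✓ → 75941
emp_id=4: ✓ → 73271
emp_id=5: ✗
emp_id=6: ✓ → 106655
emp_id=7: ✓ → 145777
emp_id=8: ✗
emp_id=9: ✓ → 98851
emp_id=10: ✗
emp_id=11: ✗
legal_sum = 75941 + 73271 + 106655 + 145777 + 98851 = 500495

500495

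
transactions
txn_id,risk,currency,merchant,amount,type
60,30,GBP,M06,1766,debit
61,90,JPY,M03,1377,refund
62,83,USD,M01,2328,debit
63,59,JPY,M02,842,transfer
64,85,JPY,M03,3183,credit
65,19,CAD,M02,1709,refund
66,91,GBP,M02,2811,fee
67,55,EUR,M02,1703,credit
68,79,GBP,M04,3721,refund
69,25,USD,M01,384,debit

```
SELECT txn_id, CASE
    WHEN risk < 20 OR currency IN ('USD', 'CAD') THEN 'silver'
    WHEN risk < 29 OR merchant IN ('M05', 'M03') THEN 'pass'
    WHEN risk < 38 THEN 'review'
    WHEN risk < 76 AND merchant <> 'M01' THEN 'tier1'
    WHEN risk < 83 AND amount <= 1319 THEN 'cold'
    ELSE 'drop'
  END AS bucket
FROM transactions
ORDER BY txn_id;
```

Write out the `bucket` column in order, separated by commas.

review, pass, silver, tier1, pass, silver, drop, tier1, drop, silver

txn_id=60: risk < 38 → review
txn_id=61: risk < 29 OR merchant IN ('M05', 'M03') → pass
txn_id=62: risk < 20 OR currency IN ('USD', 'CAD') → silver
txn_id=63: risk < 76 AND merchant <> 'M01' → tier1
txn_id=64: risk < 29 OR merchant IN ('M05', 'M03') → pass
txn_id=65: risk < 20 OR currency IN ('USD', 'CAD') → silver
txn_id=66: ELSE → drop
txn_id=67: risk < 76 AND merchant <> 'M01' → tier1
txn_id=68: ELSE → drop
txn_id=69: risk < 20 OR currency IN ('USD', 'CAD') → silver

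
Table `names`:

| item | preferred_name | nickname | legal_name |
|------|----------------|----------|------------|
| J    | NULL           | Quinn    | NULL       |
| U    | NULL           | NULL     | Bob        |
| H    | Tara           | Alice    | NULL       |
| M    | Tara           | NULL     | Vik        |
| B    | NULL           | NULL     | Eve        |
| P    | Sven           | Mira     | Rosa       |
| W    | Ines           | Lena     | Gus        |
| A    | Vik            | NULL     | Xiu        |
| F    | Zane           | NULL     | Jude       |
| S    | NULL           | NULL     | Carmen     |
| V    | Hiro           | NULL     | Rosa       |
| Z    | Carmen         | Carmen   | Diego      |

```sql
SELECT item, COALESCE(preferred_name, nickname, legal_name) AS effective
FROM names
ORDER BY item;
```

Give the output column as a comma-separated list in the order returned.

item=A: preferred_name=Vik → Vik
item=B: preferred_name=NULL, nickname=NULL, legal_name=Eve → Eve
item=F: preferred_name=Zane → Zane
item=H: preferred_name=Tara → Tara
item=J: preferred_name=NULL, nickname=Quinn → Quinn
item=M: preferred_name=Tara → Tara
item=P: preferred_name=Sven → Sven
item=S: preferred_name=NULL, nickname=NULL, legal_name=Carmen → Carmen
item=U: preferred_name=NULL, nickname=NULL, legal_name=Bob → Bob
item=V: preferred_name=Hiro → Hiro
item=W: preferred_name=Ines → Ines
item=Z: preferred_name=Carmen → Carmen

Vik, Eve, Zane, Tara, Quinn, Tara, Sven, Carmen, Bob, Hiro, Ines, Carmen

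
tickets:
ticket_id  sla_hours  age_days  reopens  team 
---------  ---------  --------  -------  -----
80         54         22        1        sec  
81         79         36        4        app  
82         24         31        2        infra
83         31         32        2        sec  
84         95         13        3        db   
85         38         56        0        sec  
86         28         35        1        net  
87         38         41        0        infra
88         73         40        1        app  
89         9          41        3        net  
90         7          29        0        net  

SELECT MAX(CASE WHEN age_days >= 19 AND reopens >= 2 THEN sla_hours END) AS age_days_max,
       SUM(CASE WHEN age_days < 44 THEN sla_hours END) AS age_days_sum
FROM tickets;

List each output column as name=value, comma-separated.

age_days_max=79, age_days_sum=438

[age_days_max: age_days >= 19 AND reopens >= 2]
ticket_id=80: ✗
ticket_id=81: ✓ → 79
ticket_id=82: ✓ → 24
ticket_id=83: ✓ → 31
ticket_id=84: ✗
ticket_id=85: ✗
ticket_id=86: ✗
ticket_id=87: ✗
ticket_id=88: ✗
ticket_id=89: ✓ → 9
ticket_id=90: ✗
age_days_max = MAX(79, 24, 31, 9) = 79
—
[age_days_sum: age_days < 44]
ticket_id=80: ✓ → 54
ticket_id=81: ✓ → 79
ticket_id=82: ✓ → 24
ticket_id=83: ✓ → 31
ticket_id=84: ✓ → 95
ticket_id=85: ✗
ticket_id=86: ✓ → 28
ticket_id=87: ✓ → 38
ticket_id=88: ✓ → 73
ticket_id=89: ✓ → 9
ticket_id=90: ✓ → 7
age_days_sum = 54 + 79 + 24 + 31 + 95 + 28 + 38 + 73 + 9 + 7 = 438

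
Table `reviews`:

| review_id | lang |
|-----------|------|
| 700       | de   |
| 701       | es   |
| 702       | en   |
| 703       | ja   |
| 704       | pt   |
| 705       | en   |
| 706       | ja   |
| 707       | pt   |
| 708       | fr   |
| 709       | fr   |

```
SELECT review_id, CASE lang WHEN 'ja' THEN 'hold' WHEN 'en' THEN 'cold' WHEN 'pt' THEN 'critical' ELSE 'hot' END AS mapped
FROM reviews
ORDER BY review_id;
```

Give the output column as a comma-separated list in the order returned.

review_id=700: ELSE → hot
review_id=701: ELSE → hot
review_id=702: lang='en' → cold
review_id=703: lang='ja' → hold
review_id=704: lang='pt' → critical
review_id=705: lang='en' → cold
review_id=706: lang='ja' → hold
review_id=707: lang='pt' → critical
review_id=708: ELSE → hot
review_id=709: ELSE → hot

hot, hot, cold, hold, critical, cold, hold, critical, hot, hot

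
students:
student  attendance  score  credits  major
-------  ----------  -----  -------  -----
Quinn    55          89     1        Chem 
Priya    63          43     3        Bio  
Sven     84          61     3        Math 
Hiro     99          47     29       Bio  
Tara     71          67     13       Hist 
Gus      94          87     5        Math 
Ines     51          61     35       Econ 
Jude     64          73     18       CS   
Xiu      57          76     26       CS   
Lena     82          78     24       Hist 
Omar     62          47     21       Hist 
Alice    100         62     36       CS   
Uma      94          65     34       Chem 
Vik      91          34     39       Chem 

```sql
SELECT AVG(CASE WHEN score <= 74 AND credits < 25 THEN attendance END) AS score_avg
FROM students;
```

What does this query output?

student=Quinn: ✗
student=Priya: ✓ → 63
student=Sven: ✓ → 84
student=Hiro: ✗
student=Tara: ✓ → 71
student=Gus: ✗
student=Ines: ✗
student=Jude: ✓ → 64
student=Xiu: ✗
student=Lena: ✗
student=Omar: ✓ → 62
student=Alice: ✗
student=Uma: ✗
student=Vik: ✗
score_avg = (63 + 84 + 71 + 64 + 62) / 5 = 68.8

68.8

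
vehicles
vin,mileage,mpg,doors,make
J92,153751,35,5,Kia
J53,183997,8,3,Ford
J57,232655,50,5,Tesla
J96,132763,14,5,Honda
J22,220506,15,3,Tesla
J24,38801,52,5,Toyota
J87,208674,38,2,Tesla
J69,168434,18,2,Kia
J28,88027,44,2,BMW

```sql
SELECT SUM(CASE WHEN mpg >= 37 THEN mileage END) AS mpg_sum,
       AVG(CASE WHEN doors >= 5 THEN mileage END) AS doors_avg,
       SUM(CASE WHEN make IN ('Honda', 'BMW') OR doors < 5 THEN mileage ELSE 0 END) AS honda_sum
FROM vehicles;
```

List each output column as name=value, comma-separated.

[mpg_sum: mpg >= 37]
vin=J92: ✗
vin=J53: ✗
vin=J57: ✓ → 232655
vin=J96: ✗
vin=J22: ✗
vin=J24: ✓ → 38801
vin=J87: ✓ → 208674
vin=J69: ✗
vin=J28: ✓ → 88027
mpg_sum = 232655 + 38801 + 208674 + 88027 = 568157
—
[doors_avg: doors >= 5]
vin=J92: ✓ → 153751
vin=J53: ✗
vin=J57: ✓ → 232655
vin=J96: ✓ → 132763
vin=J22: ✗
vin=J24: ✓ → 38801
vin=J87: ✗
vin=J69: ✗
vin=J28: ✗
doors_avg = (153751 + 232655 + 132763 + 38801) / 4 = 139492.5
—
[honda_sum: make IN ('Honda', 'BMW') OR doors < 5]
vin=J92: ✗
vin=J53: ✓ → 183997
vin=J57: ✗
vin=J96: ✓ → 132763
vin=J22: ✓ → 220506
vin=J24: ✗
vin=J87: ✓ → 208674
vin=J69: ✓ → 168434
vin=J28: ✓ → 88027
honda_sum = 183997 + 132763 + 220506 + 208674 + 168434 + 88027 = 1002401

mpg_sum=568157, doors_avg=139492.5, honda_sum=1002401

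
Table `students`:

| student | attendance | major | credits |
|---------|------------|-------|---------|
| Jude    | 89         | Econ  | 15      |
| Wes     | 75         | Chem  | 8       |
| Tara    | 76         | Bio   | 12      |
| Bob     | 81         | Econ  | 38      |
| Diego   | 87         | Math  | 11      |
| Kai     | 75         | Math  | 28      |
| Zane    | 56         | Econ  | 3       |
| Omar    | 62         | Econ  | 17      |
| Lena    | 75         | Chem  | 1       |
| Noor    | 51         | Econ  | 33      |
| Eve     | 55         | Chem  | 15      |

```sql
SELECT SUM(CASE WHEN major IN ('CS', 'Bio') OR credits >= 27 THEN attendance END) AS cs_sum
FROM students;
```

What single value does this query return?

student=Jude: ✗
student=Wes: ✗
student=Tara: ✓ → 76
student=Bob: ✓ → 81
student=Diego: ✗
student=Kai: ✓ → 75
student=Zane: ✗
student=Omar: ✗
student=Lena: ✗
student=Noor: ✓ → 51
student=Eve: ✗
cs_sum = 76 + 81 + 75 + 51 = 283

283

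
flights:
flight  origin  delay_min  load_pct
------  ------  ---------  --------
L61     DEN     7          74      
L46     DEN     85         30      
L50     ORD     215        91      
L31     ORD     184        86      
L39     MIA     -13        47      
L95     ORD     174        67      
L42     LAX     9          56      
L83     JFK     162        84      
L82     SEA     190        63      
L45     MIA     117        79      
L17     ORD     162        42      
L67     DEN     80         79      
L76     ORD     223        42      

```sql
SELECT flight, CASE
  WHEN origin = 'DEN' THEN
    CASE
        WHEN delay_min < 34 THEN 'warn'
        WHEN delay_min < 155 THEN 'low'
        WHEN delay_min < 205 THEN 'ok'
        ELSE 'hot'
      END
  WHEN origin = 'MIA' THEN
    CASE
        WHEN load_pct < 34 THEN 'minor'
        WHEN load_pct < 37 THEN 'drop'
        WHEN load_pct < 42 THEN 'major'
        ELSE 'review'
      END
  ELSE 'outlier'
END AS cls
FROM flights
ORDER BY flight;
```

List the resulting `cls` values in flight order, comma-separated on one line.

outlier, outlier, review, outlier, review, low, outlier, warn, low, outlier, outlier, outlier, outlier

flight=L17: origin='ORD' → outer ELSE → outlier
flight=L31: origin='ORD' → outer ELSE → outlier
flight=L39: origin='MIA' → inner[ELSE] → review
flight=L42: origin='LAX' → outer ELSE → outlier
flight=L45: origin='MIA' → inner[ELSE] → review
flight=L46: origin='DEN' → inner[delay_min < 155] → low
flight=L50: origin='ORD' → outer ELSE → outlier
flight=L61: origin='DEN' → inner[delay_min < 34] → warn
flight=L67: origin='DEN' → inner[delay_min < 155] → low
flight=L76: origin='ORD' → outer ELSE → outlier
flight=L82: origin='SEA' → outer ELSE → outlier
flight=L83: origin='JFK' → outer ELSE → outlier
flight=L95: origin='ORD' → outer ELSE → outlier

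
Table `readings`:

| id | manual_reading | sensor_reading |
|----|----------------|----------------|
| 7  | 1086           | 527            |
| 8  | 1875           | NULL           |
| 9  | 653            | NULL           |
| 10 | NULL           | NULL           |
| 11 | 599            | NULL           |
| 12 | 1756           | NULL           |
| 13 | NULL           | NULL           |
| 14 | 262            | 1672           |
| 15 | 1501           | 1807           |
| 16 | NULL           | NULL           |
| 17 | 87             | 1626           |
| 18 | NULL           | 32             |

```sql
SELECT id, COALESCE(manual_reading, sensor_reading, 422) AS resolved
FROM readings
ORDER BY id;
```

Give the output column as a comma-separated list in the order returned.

id=7: manual_reading=1086 → 1086
id=8: manual_reading=1875 → 1875
id=9: manual_reading=653 → 653
id=10: manual_reading=NULL, sensor_reading=NULL, → literal 422 → 422
id=11: manual_reading=599 → 599
id=12: manual_reading=1756 → 1756
id=13: manual_reading=NULL, sensor_reading=NULL, → literal 422 → 422
id=14: manual_reading=262 → 262
id=15: manual_reading=1501 → 1501
id=16: manual_reading=NULL, sensor_reading=NULL, → literal 422 → 422
id=17: manual_reading=87 → 87
id=18: manual_reading=NULL, sensor_reading=32 → 32

1086, 1875, 653, 422, 599, 1756, 422, 262, 1501, 422, 87, 32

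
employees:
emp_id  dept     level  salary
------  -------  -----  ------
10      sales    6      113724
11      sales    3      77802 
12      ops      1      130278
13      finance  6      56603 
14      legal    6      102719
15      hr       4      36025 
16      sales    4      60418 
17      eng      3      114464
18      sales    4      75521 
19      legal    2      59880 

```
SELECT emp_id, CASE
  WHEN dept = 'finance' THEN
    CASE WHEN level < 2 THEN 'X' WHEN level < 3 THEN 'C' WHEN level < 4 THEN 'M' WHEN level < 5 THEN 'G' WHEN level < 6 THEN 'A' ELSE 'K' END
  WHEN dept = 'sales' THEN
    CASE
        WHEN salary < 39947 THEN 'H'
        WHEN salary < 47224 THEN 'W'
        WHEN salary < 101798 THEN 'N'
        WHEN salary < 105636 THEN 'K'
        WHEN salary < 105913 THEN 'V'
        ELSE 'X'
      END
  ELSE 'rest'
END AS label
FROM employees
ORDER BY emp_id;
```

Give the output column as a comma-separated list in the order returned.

X, N, rest, K, rest, rest, N, rest, N, rest

emp_id=10: dept='sales' → inner[ELSE] → X
emp_id=11: dept='sales' → inner[salary < 101798] → N
emp_id=12: dept='ops' → outer ELSE → rest
emp_id=13: dept='finance' → inner[ELSE] → K
emp_id=14: dept='legal' → outer ELSE → rest
emp_id=15: dept='hr' → outer ELSE → rest
emp_id=16: dept='sales' → inner[salary < 101798] → N
emp_id=17: dept='eng' → outer ELSE → rest
emp_id=18: dept='sales' → inner[salary < 101798] → N
emp_id=19: dept='legal' → outer ELSE → rest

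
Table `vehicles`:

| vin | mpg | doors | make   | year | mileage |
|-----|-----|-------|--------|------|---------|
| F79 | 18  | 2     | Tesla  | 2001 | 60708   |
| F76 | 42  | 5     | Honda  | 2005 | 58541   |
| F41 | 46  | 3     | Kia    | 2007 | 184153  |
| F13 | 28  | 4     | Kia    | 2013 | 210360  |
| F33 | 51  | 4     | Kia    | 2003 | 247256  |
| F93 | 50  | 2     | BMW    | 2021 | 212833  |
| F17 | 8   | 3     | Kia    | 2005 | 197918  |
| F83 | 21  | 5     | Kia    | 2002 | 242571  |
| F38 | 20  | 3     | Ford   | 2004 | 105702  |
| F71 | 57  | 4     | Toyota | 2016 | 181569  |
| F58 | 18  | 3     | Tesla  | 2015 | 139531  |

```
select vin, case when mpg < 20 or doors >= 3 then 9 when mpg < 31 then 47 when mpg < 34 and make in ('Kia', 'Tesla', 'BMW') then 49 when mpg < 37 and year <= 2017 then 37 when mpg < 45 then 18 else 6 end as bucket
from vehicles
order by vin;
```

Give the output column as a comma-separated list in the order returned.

9, 9, 9, 9, 9, 9, 9, 9, 9, 9, 6

vin=F13: mpg < 20 or doors >= 3 → 9
vin=F17: mpg < 20 or doors >= 3 → 9
vin=F33: mpg < 20 or doors >= 3 → 9
vin=F38: mpg < 20 or doors >= 3 → 9
vin=F41: mpg < 20 or doors >= 3 → 9
vin=F58: mpg < 20 or doors >= 3 → 9
vin=F71: mpg < 20 or doors >= 3 → 9
vin=F76: mpg < 20 or doors >= 3 → 9
vin=F79: mpg < 20 or doors >= 3 → 9
vin=F83: mpg < 20 or doors >= 3 → 9
vin=F93: ELSE → 6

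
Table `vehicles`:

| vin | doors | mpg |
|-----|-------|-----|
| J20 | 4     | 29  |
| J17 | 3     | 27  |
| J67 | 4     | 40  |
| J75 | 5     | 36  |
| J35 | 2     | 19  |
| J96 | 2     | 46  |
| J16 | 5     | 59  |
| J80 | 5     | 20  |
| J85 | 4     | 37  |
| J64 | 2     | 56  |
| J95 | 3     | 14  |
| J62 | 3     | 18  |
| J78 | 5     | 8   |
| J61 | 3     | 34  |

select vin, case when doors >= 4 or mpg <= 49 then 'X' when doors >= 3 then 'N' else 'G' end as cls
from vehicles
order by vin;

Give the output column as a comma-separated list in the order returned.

X, X, X, X, X, X, G, X, X, X, X, X, X, X

vin=J16: doors >= 4 or mpg <= 49 → X
vin=J17: doors >= 4 or mpg <= 49 → X
vin=J20: doors >= 4 or mpg <= 49 → X
vin=J35: doors >= 4 or mpg <= 49 → X
vin=J61: doors >= 4 or mpg <= 49 → X
vin=J62: doors >= 4 or mpg <= 49 → X
vin=J64: ELSE → G
vin=J67: doors >= 4 or mpg <= 49 → X
vin=J75: doors >= 4 or mpg <= 49 → X
vin=J78: doors >= 4 or mpg <= 49 → X
vin=J80: doors >= 4 or mpg <= 49 → X
vin=J85: doors >= 4 or mpg <= 49 → X
vin=J95: doors >= 4 or mpg <= 49 → X
vin=J96: doors >= 4 or mpg <= 49 → X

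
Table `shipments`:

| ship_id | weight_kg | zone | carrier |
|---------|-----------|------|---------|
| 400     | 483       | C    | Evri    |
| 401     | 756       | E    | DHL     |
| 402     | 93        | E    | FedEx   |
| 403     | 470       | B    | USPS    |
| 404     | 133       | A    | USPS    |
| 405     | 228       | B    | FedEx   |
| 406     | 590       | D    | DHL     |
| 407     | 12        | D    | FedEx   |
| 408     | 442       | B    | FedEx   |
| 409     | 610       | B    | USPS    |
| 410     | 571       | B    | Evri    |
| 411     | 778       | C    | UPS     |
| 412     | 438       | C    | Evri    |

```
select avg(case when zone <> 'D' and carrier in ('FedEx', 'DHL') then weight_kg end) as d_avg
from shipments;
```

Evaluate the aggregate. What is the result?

ship_id=400: ✗
ship_id=401: ✓ → 756
ship_id=402: ✓ → 93
ship_id=403: ✗
ship_id=404: ✗
ship_id=405: ✓ → 228
ship_id=406: ✗
ship_id=407: ✗
ship_id=408: ✓ → 442
ship_id=409: ✗
ship_id=410: ✗
ship_id=411: ✗
ship_id=412: ✗
d_avg = (756 + 93 + 228 + 442) / 4 = 379.75

379.75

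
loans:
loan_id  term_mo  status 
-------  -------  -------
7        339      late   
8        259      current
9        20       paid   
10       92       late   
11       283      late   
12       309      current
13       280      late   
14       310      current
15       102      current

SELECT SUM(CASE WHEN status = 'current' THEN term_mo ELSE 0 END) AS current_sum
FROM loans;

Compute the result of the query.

980

loan_id=7: ✗
loan_id=8: ✓ → 259
loan_id=9: ✗
loan_id=10: ✗
loan_id=11: ✗
loan_id=12: ✓ → 309
loan_id=13: ✗
loan_id=14: ✓ → 310
loan_id=15: ✓ → 102
current_sum = 259 + 309 + 310 + 102 = 980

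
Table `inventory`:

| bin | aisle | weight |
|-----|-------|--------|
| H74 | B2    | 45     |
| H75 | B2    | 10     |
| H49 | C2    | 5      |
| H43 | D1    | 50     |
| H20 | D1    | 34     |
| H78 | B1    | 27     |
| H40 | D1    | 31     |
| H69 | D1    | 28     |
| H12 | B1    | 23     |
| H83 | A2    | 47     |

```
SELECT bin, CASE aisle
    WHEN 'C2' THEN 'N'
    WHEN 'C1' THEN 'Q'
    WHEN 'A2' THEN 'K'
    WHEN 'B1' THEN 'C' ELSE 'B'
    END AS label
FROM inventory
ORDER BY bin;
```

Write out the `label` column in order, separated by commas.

bin=H12: aisle='B1' → C
bin=H20: ELSE → B
bin=H40: ELSE → B
bin=H43: ELSE → B
bin=H49: aisle='C2' → N
bin=H69: ELSE → B
bin=H74: ELSE → B
bin=H75: ELSE → B
bin=H78: aisle='B1' → C
bin=H83: aisle='A2' → K

C, B, B, B, N, B, B, B, C, K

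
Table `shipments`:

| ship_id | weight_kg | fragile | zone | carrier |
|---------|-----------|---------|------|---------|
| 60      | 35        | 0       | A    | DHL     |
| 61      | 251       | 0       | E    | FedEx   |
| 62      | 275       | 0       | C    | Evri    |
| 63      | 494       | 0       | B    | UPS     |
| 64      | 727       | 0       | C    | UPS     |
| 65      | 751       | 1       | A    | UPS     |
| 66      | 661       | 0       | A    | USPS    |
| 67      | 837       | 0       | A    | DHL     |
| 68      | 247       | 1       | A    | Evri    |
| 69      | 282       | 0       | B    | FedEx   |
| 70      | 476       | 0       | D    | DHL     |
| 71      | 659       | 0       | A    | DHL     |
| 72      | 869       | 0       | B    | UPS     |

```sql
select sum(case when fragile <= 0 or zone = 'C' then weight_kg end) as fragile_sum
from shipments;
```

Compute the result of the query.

5566

ship_id=60: ✓ → 35
ship_id=61: ✓ → 251
ship_id=62: ✓ → 275
ship_id=63: ✓ → 494
ship_id=64: ✓ → 727
ship_id=65: ✗
ship_id=66: ✓ → 661
ship_id=67: ✓ → 837
ship_id=68: ✗
ship_id=69: ✓ → 282
ship_id=70: ✓ → 476
ship_id=71: ✓ → 659
ship_id=72: ✓ → 869
fragile_sum = 35 + 251 + 275 + 494 + 727 + 661 + 837 + 282 + 476 + 659 + 869 = 5566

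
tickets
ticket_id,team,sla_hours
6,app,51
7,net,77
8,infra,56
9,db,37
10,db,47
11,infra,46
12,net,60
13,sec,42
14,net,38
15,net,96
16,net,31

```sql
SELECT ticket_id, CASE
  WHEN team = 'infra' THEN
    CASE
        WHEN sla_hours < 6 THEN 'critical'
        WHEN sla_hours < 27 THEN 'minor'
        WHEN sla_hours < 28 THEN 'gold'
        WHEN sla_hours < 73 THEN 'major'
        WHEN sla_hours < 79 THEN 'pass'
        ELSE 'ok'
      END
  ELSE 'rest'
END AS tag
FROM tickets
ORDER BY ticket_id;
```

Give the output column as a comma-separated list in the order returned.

ticket_id=6: team='app' → outer ELSE → rest
ticket_id=7: team='net' → outer ELSE → rest
ticket_id=8: team='infra' → inner[sla_hours < 73] → major
ticket_id=9: team='db' → outer ELSE → rest
ticket_id=10: team='db' → outer ELSE → rest
ticket_id=11: team='infra' → inner[sla_hours < 73] → major
ticket_id=12: team='net' → outer ELSE → rest
ticket_id=13: team='sec' → outer ELSE → rest
ticket_id=14: team='net' → outer ELSE → rest
ticket_id=15: team='net' → outer ELSE → rest
ticket_id=16: team='net' → outer ELSE → rest

rest, rest, major, rest, rest, major, rest, rest, rest, rest, rest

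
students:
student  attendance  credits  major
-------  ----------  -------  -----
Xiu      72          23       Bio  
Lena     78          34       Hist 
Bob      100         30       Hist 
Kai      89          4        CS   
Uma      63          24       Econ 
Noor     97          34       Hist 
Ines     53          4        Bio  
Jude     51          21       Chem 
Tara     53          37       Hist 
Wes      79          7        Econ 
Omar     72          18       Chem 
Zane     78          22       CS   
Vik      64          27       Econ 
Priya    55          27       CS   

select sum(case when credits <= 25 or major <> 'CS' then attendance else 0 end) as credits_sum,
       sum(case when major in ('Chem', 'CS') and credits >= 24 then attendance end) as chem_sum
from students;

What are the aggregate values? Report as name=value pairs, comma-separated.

[credits_sum: credits <= 25 or major <> 'CS']
student=Xiu: ✓ → 72
student=Lena: ✓ → 78
student=Bob: ✓ → 100
student=Kai: ✓ → 89
student=Uma: ✓ → 63
student=Noor: ✓ → 97
student=Ines: ✓ → 53
student=Jude: ✓ → 51
student=Tara: ✓ → 53
student=Wes: ✓ → 79
student=Omar: ✓ → 72
student=Zane: ✓ → 78
student=Vik: ✓ → 64
student=Priya: ✗
credits_sum = 72 + 78 + 100 + 89 + 63 + 97 + 53 + 51 + 53 + 79 + 72 + 78 + 64 = 949
—
[chem_sum: major in ('Chem', 'CS') and credits >= 24]
student=Xiu: ✗
student=Lena: ✗
student=Bob: ✗
student=Kai: ✗
student=Uma: ✗
student=Noor: ✗
student=Ines: ✗
student=Jude: ✗
student=Tara: ✗
student=Wes: ✗
student=Omar: ✗
student=Zane: ✗
student=Vik: ✗
student=Priya: ✓ → 55
chem_sum = 55

credits_sum=949, chem_sum=55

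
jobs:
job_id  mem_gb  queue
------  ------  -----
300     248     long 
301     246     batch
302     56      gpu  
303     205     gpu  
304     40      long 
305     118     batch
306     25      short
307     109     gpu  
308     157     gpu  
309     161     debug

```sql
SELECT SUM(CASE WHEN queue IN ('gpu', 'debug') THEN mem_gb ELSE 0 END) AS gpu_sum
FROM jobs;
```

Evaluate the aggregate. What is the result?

job_id=300: ✗
job_id=301: ✗
job_id=302: ✓ → 56
job_id=303: ✓ → 205
job_id=304: ✗
job_id=305: ✗
job_id=306: ✗
job_id=307: ✓ → 109
job_id=308: ✓ → 157
job_id=309: ✓ → 161
gpu_sum = 56 + 205 + 109 + 157 + 161 = 688

688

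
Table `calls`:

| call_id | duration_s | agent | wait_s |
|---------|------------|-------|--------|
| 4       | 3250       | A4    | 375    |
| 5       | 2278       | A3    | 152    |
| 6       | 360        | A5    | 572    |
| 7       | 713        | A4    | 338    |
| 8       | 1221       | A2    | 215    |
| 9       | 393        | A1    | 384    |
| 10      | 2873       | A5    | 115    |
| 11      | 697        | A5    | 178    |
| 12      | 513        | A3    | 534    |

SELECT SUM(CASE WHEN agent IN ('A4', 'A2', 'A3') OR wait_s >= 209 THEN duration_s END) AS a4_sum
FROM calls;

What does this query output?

8728

call_id=4: ✓ → 3250
call_id=5: ✓ → 2278
call_id=6: ✓ → 360
call_id=7: ✓ → 713
call_id=8: ✓ → 1221
call_id=9: ✓ → 393
call_id=10: ✗
call_id=11: ✗
call_id=12: ✓ → 513
a4_sum = 3250 + 2278 + 360 + 713 + 1221 + 393 + 513 = 8728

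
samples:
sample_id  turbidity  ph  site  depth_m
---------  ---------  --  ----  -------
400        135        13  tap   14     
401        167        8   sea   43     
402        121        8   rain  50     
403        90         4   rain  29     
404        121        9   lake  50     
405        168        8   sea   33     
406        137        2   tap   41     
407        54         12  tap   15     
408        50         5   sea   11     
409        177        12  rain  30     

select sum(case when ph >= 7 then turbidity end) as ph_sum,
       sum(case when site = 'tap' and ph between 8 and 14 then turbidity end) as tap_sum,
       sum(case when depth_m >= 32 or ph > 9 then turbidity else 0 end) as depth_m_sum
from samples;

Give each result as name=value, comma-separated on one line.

ph_sum=943, tap_sum=189, depth_m_sum=1080

[ph_sum: ph >= 7]
sample_id=400: ✓ → 135
sample_id=401: ✓ → 167
sample_id=402: ✓ → 121
sample_id=403: ✗
sample_id=404: ✓ → 121
sample_id=405: ✓ → 168
sample_id=406: ✗
sample_id=407: ✓ → 54
sample_id=408: ✗
sample_id=409: ✓ → 177
ph_sum = 135 + 167 + 121 + 121 + 168 + 54 + 177 = 943
—
[tap_sum: site = 'tap' and ph between 8 and 14]
sample_id=400: ✓ → 135
sample_id=401: ✗
sample_id=402: ✗
sample_id=403: ✗
sample_id=404: ✗
sample_id=405: ✗
sample_id=406: ✗
sample_id=407: ✓ → 54
sample_id=408: ✗
sample_id=409: ✗
tap_sum = 135 + 54 = 189
—
[depth_m_sum: depth_m >= 32 or ph > 9]
sample_id=400: ✓ → 135
sample_id=401: ✓ → 167
sample_id=402: ✓ → 121
sample_id=403: ✗
sample_id=404: ✓ → 121
sample_id=405: ✓ → 168
sample_id=406: ✓ → 137
sample_id=407: ✓ → 54
sample_id=408: ✗
sample_id=409: ✓ → 177
depth_m_sum = 135 + 167 + 121 + 121 + 168 + 137 + 54 + 177 = 1080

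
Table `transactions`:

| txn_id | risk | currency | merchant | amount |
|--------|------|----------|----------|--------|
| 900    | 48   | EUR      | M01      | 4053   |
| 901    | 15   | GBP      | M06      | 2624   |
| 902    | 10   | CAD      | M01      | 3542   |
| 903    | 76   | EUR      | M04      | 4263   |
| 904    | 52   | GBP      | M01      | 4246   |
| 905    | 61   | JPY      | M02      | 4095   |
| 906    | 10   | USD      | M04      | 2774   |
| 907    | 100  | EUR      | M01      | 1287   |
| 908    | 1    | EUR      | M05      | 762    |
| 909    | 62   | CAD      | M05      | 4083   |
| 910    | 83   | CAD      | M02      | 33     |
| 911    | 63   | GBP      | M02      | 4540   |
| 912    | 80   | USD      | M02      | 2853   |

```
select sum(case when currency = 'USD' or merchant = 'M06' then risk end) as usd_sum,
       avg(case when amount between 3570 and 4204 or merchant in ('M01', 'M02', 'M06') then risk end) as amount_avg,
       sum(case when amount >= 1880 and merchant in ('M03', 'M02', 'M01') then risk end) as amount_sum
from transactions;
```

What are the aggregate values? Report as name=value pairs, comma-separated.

usd_sum=105, amount_avg=57.4, amount_sum=314

[usd_sum: currency = 'USD' or merchant = 'M06']
txn_id=900: ✗
txn_id=901: ✓ → 15
txn_id=902: ✗
txn_id=903: ✗
txn_id=904: ✗
txn_id=905: ✗
txn_id=906: ✓ → 10
txn_id=907: ✗
txn_id=908: ✗
txn_id=909: ✗
txn_id=910: ✗
txn_id=911: ✗
txn_id=912: ✓ → 80
usd_sum = 15 + 10 + 80 = 105
—
[amount_avg: amount between 3570 and 4204 or merchant in ('M01', 'M02', 'M06')]
txn_id=900: ✓ → 48
txn_id=901: ✓ → 15
txn_id=902: ✓ → 10
txn_id=903: ✗
txn_id=904: ✓ → 52
txn_id=905: ✓ → 61
txn_id=906: ✗
txn_id=907: ✓ → 100
txn_id=908: ✗
txn_id=909: ✓ → 62
txn_id=910: ✓ → 83
txn_id=911: ✓ → 63
txn_id=912: ✓ → 80
amount_avg = (48 + 15 + 10 + 52 + 61 + 100 + 62 + 83 + 63 + 80) / 10 = 57.4
—
[amount_sum: amount >= 1880 and merchant in ('M03', 'M02', 'M01')]
txn_id=900: ✓ → 48
txn_id=901: ✗
txn_id=902: ✓ → 10
txn_id=903: ✗
txn_id=904: ✓ → 52
txn_id=905: ✓ → 61
txn_id=906: ✗
txn_id=907: ✗
txn_id=908: ✗
txn_id=909: ✗
txn_id=910: ✗
txn_id=911: ✓ → 63
txn_id=912: ✓ → 80
amount_sum = 48 + 10 + 52 + 61 + 63 + 80 = 314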